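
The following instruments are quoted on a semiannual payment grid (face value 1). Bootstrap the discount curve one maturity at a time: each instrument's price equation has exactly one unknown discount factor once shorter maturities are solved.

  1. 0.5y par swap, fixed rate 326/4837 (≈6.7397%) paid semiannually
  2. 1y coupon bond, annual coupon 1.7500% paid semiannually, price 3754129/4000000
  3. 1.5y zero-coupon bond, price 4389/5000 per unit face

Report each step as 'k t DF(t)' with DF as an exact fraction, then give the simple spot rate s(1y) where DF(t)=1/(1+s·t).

1 1/2 4837/5000
2 1 461/500
3 3/2 4389/5000
s(1y) = (1/(461/500) − 1)/(1) = 39/461 ≈ 8.4599%

step 1 [0.5y] swap r/2=163/4837: DF=(1 − 163/4837·(0))/(1+163/4837) = 4837/5000 ≈ 0.967400
step 2 [1y] bond c/2=7/800: DF=(3754129/4000000 − 7/800·(0.967400))/(1+7/800) = 461/500 ≈ 0.922000
step 3 [1.5y] zero: DF = P = 4389/5000 ≈ 0.877800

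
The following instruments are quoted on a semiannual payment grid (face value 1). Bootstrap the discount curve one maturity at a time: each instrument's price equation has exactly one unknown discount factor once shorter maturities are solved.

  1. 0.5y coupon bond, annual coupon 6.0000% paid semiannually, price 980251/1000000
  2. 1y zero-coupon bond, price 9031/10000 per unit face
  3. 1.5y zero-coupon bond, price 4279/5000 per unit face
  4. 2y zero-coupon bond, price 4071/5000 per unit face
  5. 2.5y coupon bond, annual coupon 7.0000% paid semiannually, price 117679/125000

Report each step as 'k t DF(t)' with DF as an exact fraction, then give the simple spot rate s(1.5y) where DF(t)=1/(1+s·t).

1 1/2 9517/10000
2 1 9031/10000
3 3/2 4279/5000
4 2 4071/5000
5 5/2 494/625
s(1.5y) = (1/(4279/5000) − 1)/(3/2) = 1442/12837 ≈ 11.2332%

step 1 [0.5y] bond c/2=3/100: DF=(980251/1000000 − 3/100·(0))/(1+3/100) = 9517/10000 ≈ 0.951700
step 2 [1y] zero: DF = P = 9031/10000 ≈ 0.903100
step 3 [1.5y] zero: DF = P = 4279/5000 ≈ 0.855800
step 4 [2y] zero: DF = P = 4071/5000 ≈ 0.814200
step 5 [2.5y] bond c/2=7/200: DF=(117679/125000 − 7/200·(0.951700+0.903100+0.855800+0.814200))/(1+7/200) = 494/625 ≈ 0.790400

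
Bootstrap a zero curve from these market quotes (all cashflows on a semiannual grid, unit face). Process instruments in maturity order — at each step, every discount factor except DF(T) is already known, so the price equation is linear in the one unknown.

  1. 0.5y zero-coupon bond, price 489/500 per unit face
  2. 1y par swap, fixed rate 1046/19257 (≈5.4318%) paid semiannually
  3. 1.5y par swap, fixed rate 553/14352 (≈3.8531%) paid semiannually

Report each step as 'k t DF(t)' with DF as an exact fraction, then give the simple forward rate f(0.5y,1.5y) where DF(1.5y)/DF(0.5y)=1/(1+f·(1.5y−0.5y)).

1 1/2 489/500
2 1 9477/10000
3 3/2 9447/10000
f(0.5y,1.5y) = ((489/500)/(9447/10000) − 1)/(1) = 111/3149 ≈ 3.5249%

step 1 [0.5y] zero: DF = P = 489/500 ≈ 0.978000
step 2 [1y] swap r/2=523/19257: DF=(1 − 523/19257·(0.978000))/(1+523/19257) = 9477/10000 ≈ 0.947700
step 3 [1.5y] swap r/2=553/28704: DF=(1 − 553/28704·(0.978000+0.947700))/(1+553/28704) = 9447/10000 ≈ 0.944700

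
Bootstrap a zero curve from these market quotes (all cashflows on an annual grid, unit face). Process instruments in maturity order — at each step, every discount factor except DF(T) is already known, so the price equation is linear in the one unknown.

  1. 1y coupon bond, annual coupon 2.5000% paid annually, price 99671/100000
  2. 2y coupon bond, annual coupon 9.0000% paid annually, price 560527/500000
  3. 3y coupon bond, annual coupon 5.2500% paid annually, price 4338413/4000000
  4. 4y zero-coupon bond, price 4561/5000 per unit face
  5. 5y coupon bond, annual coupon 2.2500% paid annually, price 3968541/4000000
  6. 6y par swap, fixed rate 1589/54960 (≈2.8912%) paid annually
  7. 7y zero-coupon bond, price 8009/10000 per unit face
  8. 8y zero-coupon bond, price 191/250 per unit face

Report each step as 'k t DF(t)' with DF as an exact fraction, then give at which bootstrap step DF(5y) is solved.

step 1 [1y] bond c/1=1/40: DF=(99671/100000 − 1/40·(0))/(1+1/40) = 2431/2500 ≈ 0.972400
step 2 [2y] bond c/1=9/100: DF=(560527/500000 − 9/100·(0.972400))/(1+9/100) = 4741/5000 ≈ 0.948200
step 3 [3y] bond c/1=21/400: DF=(4338413/4000000 − 21/400·(0.972400+0.948200))/(1+21/400) = 9347/10000 ≈ 0.934700
step 4 [4y] zero: DF = P = 4561/5000 ≈ 0.912200
step 5 [5y] bond c/1=9/400: DF=(3968541/4000000 − 9/400·(0.972400+0.948200+0.934700+0.912200))/(1+9/400) = 4437/5000 ≈ 0.887400
step 6 [6y] swap r/1=1589/54960: DF=(1 − 1589/54960·(0.972400+0.948200+0.934700+0.912200+0.887400))/(1+1589/54960) = 8411/10000 ≈ 0.841100
step 7 [7y] zero: DF = P = 8009/10000 ≈ 0.800900
step 8 [8y] zero: DF = P = 191/250 ≈ 0.764000

1 1 2431/2500
2 2 4741/5000
3 3 9347/10000
4 4 4561/5000
5 5 4437/5000
6 6 8411/10000
7 7 8009/10000
8 8 191/250
DF(5y) is solved at step 5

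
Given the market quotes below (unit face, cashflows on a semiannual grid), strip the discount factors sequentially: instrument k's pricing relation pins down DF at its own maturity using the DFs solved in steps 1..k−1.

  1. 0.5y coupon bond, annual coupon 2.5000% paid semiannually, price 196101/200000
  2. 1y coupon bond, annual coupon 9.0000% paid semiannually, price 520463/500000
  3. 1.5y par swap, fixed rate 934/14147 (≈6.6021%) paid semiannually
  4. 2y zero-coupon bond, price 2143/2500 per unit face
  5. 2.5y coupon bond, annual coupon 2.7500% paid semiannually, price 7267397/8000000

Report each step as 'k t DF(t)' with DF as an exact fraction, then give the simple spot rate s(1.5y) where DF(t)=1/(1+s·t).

step 1 [0.5y] bond c/2=1/80: DF=(196101/200000 − 1/80·(0))/(1+1/80) = 2421/2500 ≈ 0.968400
step 2 [1y] bond c/2=9/200: DF=(520463/500000 − 9/200·(0.968400))/(1+9/200) = 1193/1250 ≈ 0.954400
step 3 [1.5y] swap r/2=467/14147: DF=(1 − 467/14147·(0.968400+0.954400))/(1+467/14147) = 4533/5000 ≈ 0.906600
step 4 [2y] zero: DF = P = 2143/2500 ≈ 0.857200
step 5 [2.5y] bond c/2=11/800: DF=(7267397/8000000 − 11/800·(0.968400+0.954400+0.906600+0.857200))/(1+11/800) = 8461/10000 ≈ 0.846100

1 1/2 2421/2500
2 1 1193/1250
3 3/2 4533/5000
4 2 2143/2500
5 5/2 8461/10000
s(1.5y) = (1/(4533/5000) − 1)/(3/2) = 934/13599 ≈ 6.8682%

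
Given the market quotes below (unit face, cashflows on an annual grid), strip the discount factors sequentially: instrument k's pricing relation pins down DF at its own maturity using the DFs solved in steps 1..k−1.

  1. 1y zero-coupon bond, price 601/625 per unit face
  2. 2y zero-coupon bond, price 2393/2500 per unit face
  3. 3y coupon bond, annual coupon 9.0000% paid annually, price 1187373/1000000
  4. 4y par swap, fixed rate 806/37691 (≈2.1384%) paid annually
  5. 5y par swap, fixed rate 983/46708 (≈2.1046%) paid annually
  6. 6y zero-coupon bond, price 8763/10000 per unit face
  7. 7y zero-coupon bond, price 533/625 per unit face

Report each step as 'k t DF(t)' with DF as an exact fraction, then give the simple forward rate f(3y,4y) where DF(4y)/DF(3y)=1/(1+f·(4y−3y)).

1 1 601/625
2 2 2393/2500
3 3 9309/10000
4 4 4597/5000
5 5 9017/10000
6 6 8763/10000
7 7 533/625
f(3y,4y) = ((9309/10000)/(4597/5000) − 1)/(1) = 115/9194 ≈ 1.2508%

step 1 [1y] zero: DF = P = 601/625 ≈ 0.961600
step 2 [2y] zero: DF = P = 2393/2500 ≈ 0.957200
step 3 [3y] bond c/1=9/100: DF=(1187373/1000000 − 9/100·(0.961600+0.957200))/(1+9/100) = 9309/10000 ≈ 0.930900
step 4 [4y] swap r/1=806/37691: DF=(1 − 806/37691·(0.961600+0.957200+0.930900))/(1+806/37691) = 4597/5000 ≈ 0.919400
step 5 [5y] swap r/1=983/46708: DF=(1 − 983/46708·(0.961600+0.957200+0.930900+0.919400))/(1+983/46708) = 9017/10000 ≈ 0.901700
step 6 [6y] zero: DF = P = 8763/10000 ≈ 0.876300
step 7 [7y] zero: DF = P = 533/625 ≈ 0.852800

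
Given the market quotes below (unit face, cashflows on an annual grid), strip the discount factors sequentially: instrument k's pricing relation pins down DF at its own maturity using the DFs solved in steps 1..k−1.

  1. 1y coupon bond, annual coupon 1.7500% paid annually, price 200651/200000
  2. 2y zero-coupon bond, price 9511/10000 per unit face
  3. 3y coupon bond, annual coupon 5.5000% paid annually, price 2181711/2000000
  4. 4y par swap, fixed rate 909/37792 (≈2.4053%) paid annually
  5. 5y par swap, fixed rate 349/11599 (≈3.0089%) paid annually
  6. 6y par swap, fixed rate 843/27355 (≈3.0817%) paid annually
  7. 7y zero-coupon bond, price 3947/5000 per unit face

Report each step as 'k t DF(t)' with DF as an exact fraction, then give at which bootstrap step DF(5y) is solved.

1 1 493/500
2 2 9511/10000
3 3 933/1000
4 4 9091/10000
5 5 2151/2500
6 6 4157/5000
7 7 3947/5000
DF(5y) is solved at step 5

step 1 [1y] bond c/1=7/400: DF=(200651/200000 − 7/400·(0))/(1+7/400) = 493/500 ≈ 0.986000
step 2 [2y] zero: DF = P = 9511/10000 ≈ 0.951100
step 3 [3y] bond c/1=11/200: DF=(2181711/2000000 − 11/200·(0.986000+0.951100))/(1+11/200) = 933/1000 ≈ 0.933000
step 4 [4y] swap r/1=909/37792: DF=(1 − 909/37792·(0.986000+0.951100+0.933000))/(1+909/37792) = 9091/10000 ≈ 0.909100
step 5 [5y] swap r/1=349/11599: DF=(1 − 349/11599·(0.986000+0.951100+0.933000+0.909100))/(1+349/11599) = 2151/2500 ≈ 0.860400
step 6 [6y] swap r/1=843/27355: DF=(1 − 843/27355·(0.986000+0.951100+0.933000+0.909100+0.860400))/(1+843/27355) = 4157/5000 ≈ 0.831400
step 7 [7y] zero: DF = P = 3947/5000 ≈ 0.789400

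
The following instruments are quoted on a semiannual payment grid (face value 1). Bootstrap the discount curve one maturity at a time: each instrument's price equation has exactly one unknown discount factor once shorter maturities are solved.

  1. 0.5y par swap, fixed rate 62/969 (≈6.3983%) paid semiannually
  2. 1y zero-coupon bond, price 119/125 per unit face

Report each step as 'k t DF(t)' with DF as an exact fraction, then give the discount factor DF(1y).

1 1/2 969/1000
2 1 119/125
DF(1y) = 119/125 ≈ 0.952000

step 1 [0.5y] swap r/2=31/969: DF=(1 − 31/969·(0))/(1+31/969) = 969/1000 ≈ 0.969000
step 2 [1y] zero: DF = P = 119/125 ≈ 0.952000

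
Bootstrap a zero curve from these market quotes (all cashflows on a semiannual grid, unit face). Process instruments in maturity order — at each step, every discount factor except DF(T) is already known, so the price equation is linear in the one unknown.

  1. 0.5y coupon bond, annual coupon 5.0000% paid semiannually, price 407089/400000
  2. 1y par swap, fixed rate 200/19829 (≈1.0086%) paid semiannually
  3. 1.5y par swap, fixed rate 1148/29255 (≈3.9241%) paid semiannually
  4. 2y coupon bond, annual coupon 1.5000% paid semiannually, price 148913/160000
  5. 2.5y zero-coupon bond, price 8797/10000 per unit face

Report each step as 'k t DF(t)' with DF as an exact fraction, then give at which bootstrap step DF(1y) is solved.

step 1 [0.5y] bond c/2=1/40: DF=(407089/400000 − 1/40·(0))/(1+1/40) = 9929/10000 ≈ 0.992900
step 2 [1y] swap r/2=100/19829: DF=(1 − 100/19829·(0.992900))/(1+100/19829) = 99/100 ≈ 0.990000
step 3 [1.5y] swap r/2=574/29255: DF=(1 − 574/29255·(0.992900+0.990000))/(1+574/29255) = 4713/5000 ≈ 0.942600
step 4 [2y] bond c/2=3/400: DF=(148913/160000 − 3/400·(0.992900+0.990000+0.942600))/(1+3/400) = 451/500 ≈ 0.902000
step 5 [2.5y] zero: DF = P = 8797/10000 ≈ 0.879700

1 1/2 9929/10000
2 1 99/100
3 3/2 4713/5000
4 2 451/500
5 5/2 8797/10000
DF(1y) is solved at step 2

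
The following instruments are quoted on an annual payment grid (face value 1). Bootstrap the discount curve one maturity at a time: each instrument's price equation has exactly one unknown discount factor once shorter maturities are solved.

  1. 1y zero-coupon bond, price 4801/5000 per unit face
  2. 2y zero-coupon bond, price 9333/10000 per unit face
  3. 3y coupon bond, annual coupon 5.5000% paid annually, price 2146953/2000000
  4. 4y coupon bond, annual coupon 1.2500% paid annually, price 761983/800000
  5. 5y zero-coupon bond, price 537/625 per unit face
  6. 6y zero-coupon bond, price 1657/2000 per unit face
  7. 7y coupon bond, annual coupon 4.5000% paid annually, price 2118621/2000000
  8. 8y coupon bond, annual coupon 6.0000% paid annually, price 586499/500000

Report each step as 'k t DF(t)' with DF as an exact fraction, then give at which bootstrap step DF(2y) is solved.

1 1 4801/5000
2 2 9333/10000
3 3 2297/2500
4 4 453/500
5 5 537/625
6 6 1657/2000
7 7 7809/10000
8 8 1891/2500
DF(2y) is solved at step 2

step 1 [1y] zero: DF = P = 4801/5000 ≈ 0.960200
step 2 [2y] zero: DF = P = 9333/10000 ≈ 0.933300
step 3 [3y] bond c/1=11/200: DF=(2146953/2000000 − 11/200·(0.960200+0.933300))/(1+11/200) = 2297/2500 ≈ 0.918800
step 4 [4y] bond c/1=1/80: DF=(761983/800000 − 1/80·(0.960200+0.933300+0.918800))/(1+1/80) = 453/500 ≈ 0.906000
step 5 [5y] zero: DF = P = 537/625 ≈ 0.859200
step 6 [6y] zero: DF = P = 1657/2000 ≈ 0.828500
step 7 [7y] bond c/1=9/200: DF=(2118621/2000000 − 9/200·(0.960200+0.933300+0.918800+0.906000+0.859200+0.828500))/(1+9/200) = 7809/10000 ≈ 0.780900
step 8 [8y] bond c/1=3/50: DF=(586499/500000 − 3/50·(0.960200+0.933300+0.918800+0.906000+0.859200+0.828500+0.780900))/(1+3/50) = 1891/2500 ≈ 0.756400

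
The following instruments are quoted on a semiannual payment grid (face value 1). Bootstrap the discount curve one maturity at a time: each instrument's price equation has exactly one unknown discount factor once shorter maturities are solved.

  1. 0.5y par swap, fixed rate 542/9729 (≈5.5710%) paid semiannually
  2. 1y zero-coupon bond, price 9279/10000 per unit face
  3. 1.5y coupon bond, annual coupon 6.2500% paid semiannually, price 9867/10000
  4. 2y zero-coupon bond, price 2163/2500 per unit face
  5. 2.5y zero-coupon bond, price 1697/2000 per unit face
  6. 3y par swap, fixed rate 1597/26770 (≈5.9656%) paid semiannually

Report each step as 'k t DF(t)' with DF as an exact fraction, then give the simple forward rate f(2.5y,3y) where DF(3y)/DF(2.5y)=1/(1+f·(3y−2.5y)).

step 1 [0.5y] swap r/2=271/9729: DF=(1 − 271/9729·(0))/(1+271/9729) = 9729/10000 ≈ 0.972900
step 2 [1y] zero: DF = P = 9279/10000 ≈ 0.927900
step 3 [1.5y] bond c/2=1/32: DF=(9867/10000 − 1/32·(0.972900+0.927900))/(1+1/32) = 562/625 ≈ 0.899200
step 4 [2y] zero: DF = P = 2163/2500 ≈ 0.865200
step 5 [2.5y] zero: DF = P = 1697/2000 ≈ 0.848500
step 6 [3y] swap r/2=1597/53540: DF=(1 − 1597/53540·(0.972900+0.927900+0.899200+0.865200+0.848500))/(1+1597/53540) = 8403/10000 ≈ 0.840300

1 1/2 9729/10000
2 1 9279/10000
3 3/2 562/625
4 2 2163/2500
5 5/2 1697/2000
6 3 8403/10000
f(2.5y,3y) = ((1697/2000)/(8403/10000) − 1)/(1/2) = 164/8403 ≈ 1.9517%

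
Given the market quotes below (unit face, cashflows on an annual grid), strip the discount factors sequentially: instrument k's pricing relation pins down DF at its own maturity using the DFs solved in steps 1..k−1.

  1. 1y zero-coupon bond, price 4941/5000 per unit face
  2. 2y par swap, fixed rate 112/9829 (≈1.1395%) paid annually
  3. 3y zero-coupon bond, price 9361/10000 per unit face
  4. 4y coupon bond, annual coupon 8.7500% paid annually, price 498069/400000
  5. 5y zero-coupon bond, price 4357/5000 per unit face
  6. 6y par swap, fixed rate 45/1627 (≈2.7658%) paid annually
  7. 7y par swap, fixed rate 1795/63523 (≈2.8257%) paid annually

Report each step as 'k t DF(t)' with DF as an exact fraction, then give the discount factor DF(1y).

1 1 4941/5000
2 2 611/625
3 3 9361/10000
4 4 1823/2000
5 5 4357/5000
6 6 847/1000
7 7 1641/2000
DF(1y) = 4941/5000 ≈ 0.988200

step 1 [1y] zero: DF = P = 4941/5000 ≈ 0.988200
step 2 [2y] swap r/1=112/9829: DF=(1 − 112/9829·(0.988200))/(1+112/9829) = 611/625 ≈ 0.977600
step 3 [3y] zero: DF = P = 9361/10000 ≈ 0.936100
step 4 [4y] bond c/1=7/80: DF=(498069/400000 − 7/80·(0.988200+0.977600+0.936100))/(1+7/80) = 1823/2000 ≈ 0.911500
step 5 [5y] zero: DF = P = 4357/5000 ≈ 0.871400
step 6 [6y] swap r/1=45/1627: DF=(1 − 45/1627·(0.988200+0.977600+0.936100+0.911500+0.871400))/(1+45/1627) = 847/1000 ≈ 0.847000
step 7 [7y] swap r/1=1795/63523: DF=(1 − 1795/63523·(0.988200+0.977600+0.936100+0.911500+0.871400+0.847000))/(1+1795/63523) = 1641/2000 ≈ 0.820500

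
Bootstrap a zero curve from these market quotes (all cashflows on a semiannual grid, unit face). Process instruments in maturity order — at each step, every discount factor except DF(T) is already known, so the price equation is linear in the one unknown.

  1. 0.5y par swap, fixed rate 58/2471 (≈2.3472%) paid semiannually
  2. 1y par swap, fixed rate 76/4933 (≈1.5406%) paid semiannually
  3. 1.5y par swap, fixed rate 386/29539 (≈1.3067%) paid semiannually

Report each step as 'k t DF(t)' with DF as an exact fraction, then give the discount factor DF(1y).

1 1/2 2471/2500
2 1 1231/1250
3 3/2 9807/10000
DF(1y) = 1231/1250 ≈ 0.984800

step 1 [0.5y] swap r/2=29/2471: DF=(1 − 29/2471·(0))/(1+29/2471) = 2471/2500 ≈ 0.988400
step 2 [1y] swap r/2=38/4933: DF=(1 − 38/4933·(0.988400))/(1+38/4933) = 1231/1250 ≈ 0.984800
step 3 [1.5y] swap r/2=193/29539: DF=(1 − 193/29539·(0.988400+0.984800))/(1+193/29539) = 9807/10000 ≈ 0.980700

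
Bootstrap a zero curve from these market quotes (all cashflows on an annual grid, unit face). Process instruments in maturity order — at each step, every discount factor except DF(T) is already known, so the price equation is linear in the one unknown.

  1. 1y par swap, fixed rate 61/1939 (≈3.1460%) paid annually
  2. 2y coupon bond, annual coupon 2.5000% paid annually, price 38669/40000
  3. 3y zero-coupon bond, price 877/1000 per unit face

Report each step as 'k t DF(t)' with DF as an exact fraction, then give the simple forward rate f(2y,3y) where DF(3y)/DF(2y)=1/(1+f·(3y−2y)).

step 1 [1y] swap r/1=61/1939: DF=(1 − 61/1939·(0))/(1+61/1939) = 1939/2000 ≈ 0.969500
step 2 [2y] bond c/1=1/40: DF=(38669/40000 − 1/40·(0.969500))/(1+1/40) = 1839/2000 ≈ 0.919500
step 3 [3y] zero: DF = P = 877/1000 ≈ 0.877000

1 1 1939/2000
2 2 1839/2000
3 3 877/1000
f(2y,3y) = ((1839/2000)/(877/1000) − 1)/(1) = 85/1754 ≈ 4.8461%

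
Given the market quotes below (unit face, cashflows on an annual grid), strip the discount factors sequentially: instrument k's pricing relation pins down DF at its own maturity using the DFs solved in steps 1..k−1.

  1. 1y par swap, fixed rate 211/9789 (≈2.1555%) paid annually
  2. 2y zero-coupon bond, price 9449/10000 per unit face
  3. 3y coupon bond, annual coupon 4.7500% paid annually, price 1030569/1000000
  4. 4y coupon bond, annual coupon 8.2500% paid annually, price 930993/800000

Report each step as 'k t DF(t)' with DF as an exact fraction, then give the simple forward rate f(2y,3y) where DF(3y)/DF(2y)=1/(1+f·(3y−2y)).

step 1 [1y] swap r/1=211/9789: DF=(1 − 211/9789·(0))/(1+211/9789) = 9789/10000 ≈ 0.978900
step 2 [2y] zero: DF = P = 9449/10000 ≈ 0.944900
step 3 [3y] bond c/1=19/400: DF=(1030569/1000000 − 19/400·(0.978900+0.944900))/(1+19/400) = 4483/5000 ≈ 0.896600
step 4 [4y] bond c/1=33/400: DF=(930993/800000 − 33/400·(0.978900+0.944900+0.896600))/(1+33/400) = 8601/10000 ≈ 0.860100

1 1 9789/10000
2 2 9449/10000
3 3 4483/5000
4 4 8601/10000
f(2y,3y) = ((9449/10000)/(4483/5000) − 1)/(1) = 483/8966 ≈ 5.3870%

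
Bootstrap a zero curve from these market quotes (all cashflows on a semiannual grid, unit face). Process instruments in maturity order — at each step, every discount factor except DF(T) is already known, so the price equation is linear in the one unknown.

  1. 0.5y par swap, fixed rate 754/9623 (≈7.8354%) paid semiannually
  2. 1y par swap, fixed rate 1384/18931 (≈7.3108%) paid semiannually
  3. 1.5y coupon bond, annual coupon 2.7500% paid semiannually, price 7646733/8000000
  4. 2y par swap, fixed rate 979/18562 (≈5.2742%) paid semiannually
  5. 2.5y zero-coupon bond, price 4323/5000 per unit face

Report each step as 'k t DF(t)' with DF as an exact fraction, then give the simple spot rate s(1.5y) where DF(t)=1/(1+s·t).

1 1/2 9623/10000
2 1 2327/2500
3 3/2 2293/2500
4 2 9021/10000
5 5/2 4323/5000
s(1.5y) = (1/(2293/2500) − 1)/(3/2) = 138/2293 ≈ 6.0183%

step 1 [0.5y] swap r/2=377/9623: DF=(1 − 377/9623·(0))/(1+377/9623) = 9623/10000 ≈ 0.962300
step 2 [1y] swap r/2=692/18931: DF=(1 − 692/18931·(0.962300))/(1+692/18931) = 2327/2500 ≈ 0.930800
step 3 [1.5y] bond c/2=11/800: DF=(7646733/8000000 − 11/800·(0.962300+0.930800))/(1+11/800) = 2293/2500 ≈ 0.917200
step 4 [2y] swap r/2=979/37124: DF=(1 − 979/37124·(0.962300+0.930800+0.917200))/(1+979/37124) = 9021/10000 ≈ 0.902100
step 5 [2.5y] zero: DF = P = 4323/5000 ≈ 0.864600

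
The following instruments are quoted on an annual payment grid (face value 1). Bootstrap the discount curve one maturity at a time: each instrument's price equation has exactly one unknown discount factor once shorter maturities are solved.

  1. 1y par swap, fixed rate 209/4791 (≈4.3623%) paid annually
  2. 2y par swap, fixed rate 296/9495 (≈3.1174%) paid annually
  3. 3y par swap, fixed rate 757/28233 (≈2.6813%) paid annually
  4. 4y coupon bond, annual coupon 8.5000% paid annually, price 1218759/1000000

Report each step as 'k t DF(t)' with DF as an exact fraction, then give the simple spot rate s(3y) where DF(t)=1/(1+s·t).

1 1 4791/5000
2 2 588/625
3 3 9243/10000
4 4 9021/10000
s(3y) = (1/(9243/10000) − 1)/(3) = 757/27729 ≈ 2.7300%

step 1 [1y] swap r/1=209/4791: DF=(1 − 209/4791·(0))/(1+209/4791) = 4791/5000 ≈ 0.958200
step 2 [2y] swap r/1=296/9495: DF=(1 − 296/9495·(0.958200))/(1+296/9495) = 588/625 ≈ 0.940800
step 3 [3y] swap r/1=757/28233: DF=(1 − 757/28233·(0.958200+0.940800))/(1+757/28233) = 9243/10000 ≈ 0.924300
step 4 [4y] bond c/1=17/200: DF=(1218759/1000000 − 17/200·(0.958200+0.940800+0.924300))/(1+17/200) = 9021/10000 ≈ 0.902100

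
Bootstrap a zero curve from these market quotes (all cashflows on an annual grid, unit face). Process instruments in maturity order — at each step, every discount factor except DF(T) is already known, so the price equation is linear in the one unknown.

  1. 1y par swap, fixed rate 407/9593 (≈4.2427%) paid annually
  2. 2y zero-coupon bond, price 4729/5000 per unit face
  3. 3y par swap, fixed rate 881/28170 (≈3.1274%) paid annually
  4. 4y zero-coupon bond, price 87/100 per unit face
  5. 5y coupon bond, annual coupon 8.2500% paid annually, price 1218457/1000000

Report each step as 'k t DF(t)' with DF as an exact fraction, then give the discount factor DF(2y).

1 1 9593/10000
2 2 4729/5000
3 3 9119/10000
4 4 87/100
5 5 4223/5000
DF(2y) = 4729/5000 ≈ 0.945800

step 1 [1y] swap r/1=407/9593: DF=(1 − 407/9593·(0))/(1+407/9593) = 9593/10000 ≈ 0.959300
step 2 [2y] zero: DF = P = 4729/5000 ≈ 0.945800
step 3 [3y] swap r/1=881/28170: DF=(1 − 881/28170·(0.959300+0.945800))/(1+881/28170) = 9119/10000 ≈ 0.911900
step 4 [4y] zero: DF = P = 87/100 ≈ 0.870000
step 5 [5y] bond c/1=33/400: DF=(1218457/1000000 − 33/400·(0.959300+0.945800+0.911900+0.870000))/(1+33/400) = 4223/5000 ≈ 0.844600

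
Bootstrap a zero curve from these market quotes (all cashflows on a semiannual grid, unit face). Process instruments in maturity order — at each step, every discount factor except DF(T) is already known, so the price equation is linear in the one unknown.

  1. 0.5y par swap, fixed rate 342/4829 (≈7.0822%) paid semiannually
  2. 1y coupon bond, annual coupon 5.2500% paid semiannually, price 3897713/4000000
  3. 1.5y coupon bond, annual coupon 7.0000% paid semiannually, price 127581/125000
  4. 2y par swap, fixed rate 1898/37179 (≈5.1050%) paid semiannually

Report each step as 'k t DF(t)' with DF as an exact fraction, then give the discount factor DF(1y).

1 1/2 4829/5000
2 1 578/625
3 3/2 4611/5000
4 2 9051/10000
DF(1y) = 578/625 ≈ 0.924800

step 1 [0.5y] swap r/2=171/4829: DF=(1 − 171/4829·(0))/(1+171/4829) = 4829/5000 ≈ 0.965800
step 2 [1y] bond c/2=21/800: DF=(3897713/4000000 − 21/800·(0.965800))/(1+21/800) = 578/625 ≈ 0.924800
step 3 [1.5y] bond c/2=7/200: DF=(127581/125000 − 7/200·(0.965800+0.924800))/(1+7/200) = 4611/5000 ≈ 0.922200
step 4 [2y] swap r/2=949/37179: DF=(1 − 949/37179·(0.965800+0.924800+0.922200))/(1+949/37179) = 9051/10000 ≈ 0.905100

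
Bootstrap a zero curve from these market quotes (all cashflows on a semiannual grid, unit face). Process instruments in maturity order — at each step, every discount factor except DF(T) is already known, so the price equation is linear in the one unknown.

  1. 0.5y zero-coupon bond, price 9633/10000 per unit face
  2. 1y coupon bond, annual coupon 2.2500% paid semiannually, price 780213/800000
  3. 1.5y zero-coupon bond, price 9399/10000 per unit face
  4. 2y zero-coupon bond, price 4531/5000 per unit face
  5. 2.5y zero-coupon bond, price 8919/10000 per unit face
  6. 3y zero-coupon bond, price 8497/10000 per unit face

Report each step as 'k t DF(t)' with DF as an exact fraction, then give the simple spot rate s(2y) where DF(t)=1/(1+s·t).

step 1 [0.5y] zero: DF = P = 9633/10000 ≈ 0.963300
step 2 [1y] bond c/2=9/800: DF=(780213/800000 − 9/800·(0.963300))/(1+9/800) = 9537/10000 ≈ 0.953700
step 3 [1.5y] zero: DF = P = 9399/10000 ≈ 0.939900
step 4 [2y] zero: DF = P = 4531/5000 ≈ 0.906200
step 5 [2.5y] zero: DF = P = 8919/10000 ≈ 0.891900
step 6 [3y] zero: DF = P = 8497/10000 ≈ 0.849700

1 1/2 9633/10000
2 1 9537/10000
3 3/2 9399/10000
4 2 4531/5000
5 5/2 8919/10000
6 3 8497/10000
s(2y) = (1/(4531/5000) − 1)/(2) = 469/9062 ≈ 5.1755%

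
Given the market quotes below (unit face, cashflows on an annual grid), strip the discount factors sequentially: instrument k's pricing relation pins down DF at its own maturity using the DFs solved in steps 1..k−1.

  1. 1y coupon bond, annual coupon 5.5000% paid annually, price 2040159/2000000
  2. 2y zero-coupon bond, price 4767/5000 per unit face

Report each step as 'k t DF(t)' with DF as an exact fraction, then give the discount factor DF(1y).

step 1 [1y] bond c/1=11/200: DF=(2040159/2000000 − 11/200·(0))/(1+11/200) = 9669/10000 ≈ 0.966900
step 2 [2y] zero: DF = P = 4767/5000 ≈ 0.953400

1 1 9669/10000
2 2 4767/5000
DF(1y) = 9669/10000 ≈ 0.966900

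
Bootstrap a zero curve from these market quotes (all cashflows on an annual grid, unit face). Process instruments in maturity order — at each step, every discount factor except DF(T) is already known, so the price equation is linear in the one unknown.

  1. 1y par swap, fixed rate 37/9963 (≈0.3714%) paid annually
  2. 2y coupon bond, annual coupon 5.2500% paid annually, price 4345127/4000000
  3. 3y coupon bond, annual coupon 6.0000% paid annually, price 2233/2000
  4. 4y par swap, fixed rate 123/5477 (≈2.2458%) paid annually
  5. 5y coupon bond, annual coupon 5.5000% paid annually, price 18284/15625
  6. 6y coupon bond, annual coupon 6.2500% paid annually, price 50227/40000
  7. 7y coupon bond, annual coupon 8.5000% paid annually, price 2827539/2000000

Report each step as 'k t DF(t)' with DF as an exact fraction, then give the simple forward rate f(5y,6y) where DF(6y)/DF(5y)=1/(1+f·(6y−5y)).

1 1 9963/10000
2 2 614/625
3 3 9413/10000
4 4 9139/10000
5 5 9093/10000
6 6 2257/2500
7 7 8607/10000
f(5y,6y) = ((9093/10000)/(2257/2500) − 1)/(1) = 65/9028 ≈ 0.7200%

step 1 [1y] swap r/1=37/9963: DF=(1 − 37/9963·(0))/(1+37/9963) = 9963/10000 ≈ 0.996300
step 2 [2y] bond c/1=21/400: DF=(4345127/4000000 − 21/400·(0.996300))/(1+21/400) = 614/625 ≈ 0.982400
step 3 [3y] bond c/1=3/50: DF=(2233/2000 − 3/50·(0.996300+0.982400))/(1+3/50) = 9413/10000 ≈ 0.941300
step 4 [4y] swap r/1=123/5477: DF=(1 − 123/5477·(0.996300+0.982400+0.941300))/(1+123/5477) = 9139/10000 ≈ 0.913900
step 5 [5y] bond c/1=11/200: DF=(18284/15625 − 11/200·(0.996300+0.982400+0.941300+0.913900))/(1+11/200) = 9093/10000 ≈ 0.909300
step 6 [6y] bond c/1=1/16: DF=(50227/40000 − 1/16·(0.996300+0.982400+0.941300+0.913900+0.909300))/(1+1/16) = 2257/2500 ≈ 0.902800
step 7 [7y] bond c/1=17/200: DF=(2827539/2000000 − 17/200·(0.996300+0.982400+0.941300+0.913900+0.909300+0.902800))/(1+17/200) = 8607/10000 ≈ 0.860700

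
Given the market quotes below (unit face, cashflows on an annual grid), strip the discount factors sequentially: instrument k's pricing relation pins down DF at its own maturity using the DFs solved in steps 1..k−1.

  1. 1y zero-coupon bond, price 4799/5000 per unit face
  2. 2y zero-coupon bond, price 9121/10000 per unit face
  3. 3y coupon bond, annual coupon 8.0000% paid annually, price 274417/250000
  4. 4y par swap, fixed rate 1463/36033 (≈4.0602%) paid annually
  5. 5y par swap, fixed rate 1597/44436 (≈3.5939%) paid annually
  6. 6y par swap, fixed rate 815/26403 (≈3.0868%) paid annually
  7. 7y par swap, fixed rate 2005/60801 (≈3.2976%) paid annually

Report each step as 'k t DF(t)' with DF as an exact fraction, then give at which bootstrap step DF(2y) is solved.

step 1 [1y] zero: DF = P = 4799/5000 ≈ 0.959800
step 2 [2y] zero: DF = P = 9121/10000 ≈ 0.912100
step 3 [3y] bond c/1=2/25: DF=(274417/250000 − 2/25·(0.959800+0.912100))/(1+2/25) = 8777/10000 ≈ 0.877700
step 4 [4y] swap r/1=1463/36033: DF=(1 − 1463/36033·(0.959800+0.912100+0.877700))/(1+1463/36033) = 8537/10000 ≈ 0.853700
step 5 [5y] swap r/1=1597/44436: DF=(1 − 1597/44436·(0.959800+0.912100+0.877700+0.853700))/(1+1597/44436) = 8403/10000 ≈ 0.840300
step 6 [6y] swap r/1=815/26403: DF=(1 − 815/26403·(0.959800+0.912100+0.877700+0.853700+0.840300))/(1+815/26403) = 837/1000 ≈ 0.837000
step 7 [7y] swap r/1=2005/60801: DF=(1 − 2005/60801·(0.959800+0.912100+0.877700+0.853700+0.840300+0.837000))/(1+2005/60801) = 1599/2000 ≈ 0.799500

1 1 4799/5000
2 2 9121/10000
3 3 8777/10000
4 4 8537/10000
5 5 8403/10000
6 6 837/1000
7 7 1599/2000
DF(2y) is solved at step 2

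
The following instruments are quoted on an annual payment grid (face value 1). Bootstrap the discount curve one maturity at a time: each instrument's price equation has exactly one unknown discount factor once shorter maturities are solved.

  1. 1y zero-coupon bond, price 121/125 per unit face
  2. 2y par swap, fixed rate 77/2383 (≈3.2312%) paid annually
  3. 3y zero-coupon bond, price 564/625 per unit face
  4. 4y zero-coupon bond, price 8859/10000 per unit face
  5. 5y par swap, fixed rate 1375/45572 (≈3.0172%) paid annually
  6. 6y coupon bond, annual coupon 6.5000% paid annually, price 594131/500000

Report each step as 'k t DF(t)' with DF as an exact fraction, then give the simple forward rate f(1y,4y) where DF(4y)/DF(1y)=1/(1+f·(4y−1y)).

step 1 [1y] zero: DF = P = 121/125 ≈ 0.968000
step 2 [2y] swap r/1=77/2383: DF=(1 − 77/2383·(0.968000))/(1+77/2383) = 1173/1250 ≈ 0.938400
step 3 [3y] zero: DF = P = 564/625 ≈ 0.902400
step 4 [4y] zero: DF = P = 8859/10000 ≈ 0.885900
step 5 [5y] swap r/1=1375/45572: DF=(1 − 1375/45572·(0.968000+0.938400+0.902400+0.885900))/(1+1375/45572) = 69/80 ≈ 0.862500
step 6 [6y] bond c/1=13/200: DF=(594131/500000 − 13/200·(0.968000+0.938400+0.902400+0.885900+0.862500))/(1+13/200) = 1047/1250 ≈ 0.837600

1 1 121/125
2 2 1173/1250
3 3 564/625
4 4 8859/10000
5 5 69/80
6 6 1047/1250
f(1y,4y) = ((121/125)/(8859/10000) − 1)/(3) = 821/26577 ≈ 3.0891%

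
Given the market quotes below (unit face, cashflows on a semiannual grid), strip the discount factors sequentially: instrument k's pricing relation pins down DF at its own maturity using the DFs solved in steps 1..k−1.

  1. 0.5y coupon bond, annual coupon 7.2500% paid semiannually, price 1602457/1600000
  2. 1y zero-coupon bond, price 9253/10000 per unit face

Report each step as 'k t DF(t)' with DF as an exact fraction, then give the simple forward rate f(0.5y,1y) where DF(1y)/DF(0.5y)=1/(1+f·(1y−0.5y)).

step 1 [0.5y] bond c/2=29/800: DF=(1602457/1600000 − 29/800·(0))/(1+29/800) = 1933/2000 ≈ 0.966500
step 2 [1y] zero: DF = P = 9253/10000 ≈ 0.925300

1 1/2 1933/2000
2 1 9253/10000
f(0.5y,1y) = ((1933/2000)/(9253/10000) − 1)/(1/2) = 824/9253 ≈ 8.9052%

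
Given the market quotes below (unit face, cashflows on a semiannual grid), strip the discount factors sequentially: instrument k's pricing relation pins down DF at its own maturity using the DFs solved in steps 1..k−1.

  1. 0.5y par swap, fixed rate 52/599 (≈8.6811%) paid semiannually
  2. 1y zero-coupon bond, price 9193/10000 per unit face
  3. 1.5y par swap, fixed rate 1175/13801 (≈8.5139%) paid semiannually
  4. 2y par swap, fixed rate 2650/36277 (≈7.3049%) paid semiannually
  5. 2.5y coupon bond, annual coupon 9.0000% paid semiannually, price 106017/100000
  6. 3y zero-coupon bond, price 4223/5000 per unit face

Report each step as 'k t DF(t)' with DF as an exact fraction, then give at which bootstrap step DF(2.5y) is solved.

step 1 [0.5y] swap r/2=26/599: DF=(1 − 26/599·(0))/(1+26/599) = 599/625 ≈ 0.958400
step 2 [1y] zero: DF = P = 9193/10000 ≈ 0.919300
step 3 [1.5y] swap r/2=1175/27602: DF=(1 − 1175/27602·(0.958400+0.919300))/(1+1175/27602) = 353/400 ≈ 0.882500
step 4 [2y] swap r/2=1325/36277: DF=(1 − 1325/36277·(0.958400+0.919300+0.882500))/(1+1325/36277) = 347/400 ≈ 0.867500
step 5 [2.5y] bond c/2=9/200: DF=(106017/100000 − 9/200·(0.958400+0.919300+0.882500+0.867500))/(1+9/200) = 8583/10000 ≈ 0.858300
step 6 [3y] zero: DF = P = 4223/5000 ≈ 0.844600

1 1/2 599/625
2 1 9193/10000
3 3/2 353/400
4 2 347/400
5 5/2 8583/10000
6 3 4223/5000
DF(2.5y) is solved at step 5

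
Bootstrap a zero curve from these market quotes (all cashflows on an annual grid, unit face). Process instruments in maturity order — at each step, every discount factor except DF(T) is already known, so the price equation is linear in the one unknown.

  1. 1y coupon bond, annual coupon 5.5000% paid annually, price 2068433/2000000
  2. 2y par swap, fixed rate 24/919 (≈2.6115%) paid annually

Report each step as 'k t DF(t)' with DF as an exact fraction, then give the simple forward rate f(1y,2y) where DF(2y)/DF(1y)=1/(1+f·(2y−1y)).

1 1 9803/10000
2 2 1187/1250
f(1y,2y) = ((9803/10000)/(1187/1250) − 1)/(1) = 307/9496 ≈ 3.2329%

step 1 [1y] bond c/1=11/200: DF=(2068433/2000000 − 11/200·(0))/(1+11/200) = 9803/10000 ≈ 0.980300
step 2 [2y] swap r/1=24/919: DF=(1 − 24/919·(0.980300))/(1+24/919) = 1187/1250 ≈ 0.949600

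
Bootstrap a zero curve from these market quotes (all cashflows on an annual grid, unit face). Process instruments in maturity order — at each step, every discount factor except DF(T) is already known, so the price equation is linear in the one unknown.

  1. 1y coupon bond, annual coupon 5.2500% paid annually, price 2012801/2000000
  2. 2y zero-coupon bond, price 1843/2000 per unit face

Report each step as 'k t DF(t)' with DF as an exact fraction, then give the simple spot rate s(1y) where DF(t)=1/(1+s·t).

step 1 [1y] bond c/1=21/400: DF=(2012801/2000000 − 21/400·(0))/(1+21/400) = 4781/5000 ≈ 0.956200
step 2 [2y] zero: DF = P = 1843/2000 ≈ 0.921500

1 1 4781/5000
2 2 1843/2000
s(1y) = (1/(4781/5000) − 1)/(1) = 219/4781 ≈ 4.5806%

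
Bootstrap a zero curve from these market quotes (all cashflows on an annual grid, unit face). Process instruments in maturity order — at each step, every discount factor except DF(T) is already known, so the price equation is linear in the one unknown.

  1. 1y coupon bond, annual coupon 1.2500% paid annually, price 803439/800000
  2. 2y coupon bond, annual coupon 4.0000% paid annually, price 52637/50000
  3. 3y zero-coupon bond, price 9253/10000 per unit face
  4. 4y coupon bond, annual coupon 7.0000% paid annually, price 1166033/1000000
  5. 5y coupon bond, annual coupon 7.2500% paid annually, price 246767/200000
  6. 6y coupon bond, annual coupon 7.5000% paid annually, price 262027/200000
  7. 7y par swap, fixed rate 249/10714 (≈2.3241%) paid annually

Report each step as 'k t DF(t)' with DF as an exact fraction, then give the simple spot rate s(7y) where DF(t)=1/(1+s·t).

step 1 [1y] bond c/1=1/80: DF=(803439/800000 − 1/80·(0))/(1+1/80) = 9919/10000 ≈ 0.991900
step 2 [2y] bond c/1=1/25: DF=(52637/50000 − 1/25·(0.991900))/(1+1/25) = 9741/10000 ≈ 0.974100
step 3 [3y] zero: DF = P = 9253/10000 ≈ 0.925300
step 4 [4y] bond c/1=7/100: DF=(1166033/1000000 − 7/100·(0.991900+0.974100+0.925300))/(1+7/100) = 4503/5000 ≈ 0.900600
step 5 [5y] bond c/1=29/400: DF=(246767/200000 − 29/400·(0.991900+0.974100+0.925300+0.900600))/(1+29/400) = 8941/10000 ≈ 0.894100
step 6 [6y] bond c/1=3/40: DF=(262027/200000 − 3/40·(0.991900+0.974100+0.925300+0.900600+0.894100))/(1+3/40) = 4459/5000 ≈ 0.891800
step 7 [7y] swap r/1=249/10714: DF=(1 − 249/10714·(0.991900+0.974100+0.925300+0.900600+0.894100+0.891800))/(1+249/10714) = 4253/5000 ≈ 0.850600

1 1 9919/10000
2 2 9741/10000
3 3 9253/10000
4 4 4503/5000
5 5 8941/10000
6 6 4459/5000
7 7 4253/5000
s(7y) = (1/(4253/5000) − 1)/(7) = 747/29771 ≈ 2.5092%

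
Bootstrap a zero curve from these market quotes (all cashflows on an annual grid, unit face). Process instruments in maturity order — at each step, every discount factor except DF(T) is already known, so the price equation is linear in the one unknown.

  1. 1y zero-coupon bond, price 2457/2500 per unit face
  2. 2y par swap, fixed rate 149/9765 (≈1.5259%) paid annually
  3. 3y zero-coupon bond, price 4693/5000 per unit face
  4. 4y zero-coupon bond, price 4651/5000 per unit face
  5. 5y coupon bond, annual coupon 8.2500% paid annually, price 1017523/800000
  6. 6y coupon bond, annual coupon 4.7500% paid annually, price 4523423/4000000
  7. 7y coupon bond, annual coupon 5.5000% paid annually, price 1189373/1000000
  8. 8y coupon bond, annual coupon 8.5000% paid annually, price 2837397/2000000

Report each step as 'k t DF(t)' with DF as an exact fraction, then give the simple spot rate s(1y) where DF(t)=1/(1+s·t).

step 1 [1y] zero: DF = P = 2457/2500 ≈ 0.982800
step 2 [2y] swap r/1=149/9765: DF=(1 − 149/9765·(0.982800))/(1+149/9765) = 4851/5000 ≈ 0.970200
step 3 [3y] zero: DF = P = 4693/5000 ≈ 0.938600
step 4 [4y] zero: DF = P = 4651/5000 ≈ 0.930200
step 5 [5y] bond c/1=33/400: DF=(1017523/800000 − 33/400·(0.982800+0.970200+0.938600+0.930200))/(1+33/400) = 8837/10000 ≈ 0.883700
step 6 [6y] bond c/1=19/400: DF=(4523423/4000000 − 19/400·(0.982800+0.970200+0.938600+0.930200+0.883700))/(1+19/400) = 4331/5000 ≈ 0.866200
step 7 [7y] bond c/1=11/200: DF=(1189373/1000000 − 11/200·(0.982800+0.970200+0.938600+0.930200+0.883700+0.866200))/(1+11/200) = 8369/10000 ≈ 0.836900
step 8 [8y] bond c/1=17/200: DF=(2837397/2000000 − 17/200·(0.982800+0.970200+0.938600+0.930200+0.883700+0.866200+0.836900))/(1+17/200) = 1611/2000 ≈ 0.805500

1 1 2457/2500
2 2 4851/5000
3 3 4693/5000
4 4 4651/5000
5 5 8837/10000
6 6 4331/5000
7 7 8369/10000
8 8 1611/2000
s(1y) = (1/(2457/2500) − 1)/(1) = 43/2457 ≈ 1.7501%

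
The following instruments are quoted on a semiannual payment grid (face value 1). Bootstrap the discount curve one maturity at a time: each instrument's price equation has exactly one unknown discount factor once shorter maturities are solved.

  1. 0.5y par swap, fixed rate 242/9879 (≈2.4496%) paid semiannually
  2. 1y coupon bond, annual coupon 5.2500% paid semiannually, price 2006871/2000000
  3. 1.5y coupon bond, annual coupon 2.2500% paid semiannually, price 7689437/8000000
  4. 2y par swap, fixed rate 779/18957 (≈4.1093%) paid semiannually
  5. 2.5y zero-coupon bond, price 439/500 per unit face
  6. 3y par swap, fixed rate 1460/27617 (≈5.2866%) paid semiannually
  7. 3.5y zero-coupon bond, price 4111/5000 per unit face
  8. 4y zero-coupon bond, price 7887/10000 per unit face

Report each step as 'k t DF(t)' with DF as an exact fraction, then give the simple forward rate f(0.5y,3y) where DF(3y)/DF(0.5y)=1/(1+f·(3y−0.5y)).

step 1 [0.5y] swap r/2=121/9879: DF=(1 − 121/9879·(0))/(1+121/9879) = 9879/10000 ≈ 0.987900
step 2 [1y] bond c/2=21/800: DF=(2006871/2000000 − 21/800·(0.987900))/(1+21/800) = 381/400 ≈ 0.952500
step 3 [1.5y] bond c/2=9/800: DF=(7689437/8000000 − 9/800·(0.987900+0.952500))/(1+9/800) = 9289/10000 ≈ 0.928900
step 4 [2y] swap r/2=779/37914: DF=(1 − 779/37914·(0.987900+0.952500+0.928900))/(1+779/37914) = 9221/10000 ≈ 0.922100
step 5 [2.5y] zero: DF = P = 439/500 ≈ 0.878000
step 6 [3y] swap r/2=730/27617: DF=(1 − 730/27617·(0.987900+0.952500+0.928900+0.922100+0.878000))/(1+730/27617) = 427/500 ≈ 0.854000
step 7 [3.5y] zero: DF = P = 4111/5000 ≈ 0.822200
step 8 [4y] zero: DF = P = 7887/10000 ≈ 0.788700

1 1/2 9879/10000
2 1 381/400
3 3/2 9289/10000
4 2 9221/10000
5 5/2 439/500
6 3 427/500
7 7/2 4111/5000
8 4 7887/10000
f(0.5y,3y) = ((9879/10000)/(427/500) − 1)/(5/2) = 1339/21350 ≈ 6.2717%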